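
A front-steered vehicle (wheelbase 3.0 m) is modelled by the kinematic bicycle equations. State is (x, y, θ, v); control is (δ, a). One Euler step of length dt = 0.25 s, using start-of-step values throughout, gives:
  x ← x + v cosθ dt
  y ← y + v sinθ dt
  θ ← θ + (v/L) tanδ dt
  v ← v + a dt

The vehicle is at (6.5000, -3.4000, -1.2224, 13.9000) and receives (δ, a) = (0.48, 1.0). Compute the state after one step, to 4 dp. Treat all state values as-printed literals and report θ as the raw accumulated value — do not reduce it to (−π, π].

(7.6863, -6.6662, -0.6194, 14.1500)

x' = 6.5000 + 13.9000·cos(-1.2224)·0.25 = 7.6863
y' = -3.4000 + 13.9000·sin(-1.2224)·0.25 = -6.6662
θ' = -1.2224 + (13.9000/3.0)·tan(0.48)·0.25 = -0.6194
v' = 13.9000 + 1.0000·0.25 = 14.1500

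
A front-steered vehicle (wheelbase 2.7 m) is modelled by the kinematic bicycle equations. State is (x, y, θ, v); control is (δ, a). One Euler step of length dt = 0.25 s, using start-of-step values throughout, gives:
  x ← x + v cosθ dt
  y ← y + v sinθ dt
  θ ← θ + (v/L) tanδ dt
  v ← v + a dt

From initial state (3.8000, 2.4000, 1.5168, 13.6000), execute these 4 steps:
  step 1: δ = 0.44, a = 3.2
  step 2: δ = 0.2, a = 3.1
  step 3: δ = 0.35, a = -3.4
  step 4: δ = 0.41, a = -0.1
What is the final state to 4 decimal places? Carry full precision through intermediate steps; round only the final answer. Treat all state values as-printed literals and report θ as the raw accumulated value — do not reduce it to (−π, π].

(-4.0803, 12.3849, 3.4693, 14.3000)

after step 1 (δ=0.44, a=3.2): (3.983498, 5.795045, 2.109635, 14.400000)
after step 2 (δ=0.2, a=3.1): (2.136197, 8.884944, 2.379915, 15.175000)
after step 3 (δ=0.35, a=-3.4): (-0.609261, 11.503150, 2.892814, 14.325000)
after step 4 (δ=0.41, a=-0.1): (-4.080258, 12.384928, 3.469304, 14.300000)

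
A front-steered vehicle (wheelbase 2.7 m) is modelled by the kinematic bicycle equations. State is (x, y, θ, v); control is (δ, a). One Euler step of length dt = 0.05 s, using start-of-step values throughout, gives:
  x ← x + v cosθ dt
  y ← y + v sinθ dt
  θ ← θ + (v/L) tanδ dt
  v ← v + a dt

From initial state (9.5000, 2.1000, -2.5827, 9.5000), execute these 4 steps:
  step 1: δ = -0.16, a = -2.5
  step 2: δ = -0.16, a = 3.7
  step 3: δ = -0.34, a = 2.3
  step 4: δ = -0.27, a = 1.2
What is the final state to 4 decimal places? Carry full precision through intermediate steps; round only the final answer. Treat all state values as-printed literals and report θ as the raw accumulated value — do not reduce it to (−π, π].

after step 1 (δ=-0.16, a=-2.5): (9.097275, 1.848132, -2.611091, 9.375000)
after step 2 (δ=-0.16, a=3.7): (8.692953, 1.610961, -2.639108, 9.560000)
after step 3 (δ=-0.34, a=2.3): (8.274039, 1.380754, -2.701733, 9.675000)
after step 4 (δ=-0.27, a=1.2): (7.836337, 1.174767, -2.751318, 9.735000)

(7.8363, 1.1748, -2.7513, 9.7350)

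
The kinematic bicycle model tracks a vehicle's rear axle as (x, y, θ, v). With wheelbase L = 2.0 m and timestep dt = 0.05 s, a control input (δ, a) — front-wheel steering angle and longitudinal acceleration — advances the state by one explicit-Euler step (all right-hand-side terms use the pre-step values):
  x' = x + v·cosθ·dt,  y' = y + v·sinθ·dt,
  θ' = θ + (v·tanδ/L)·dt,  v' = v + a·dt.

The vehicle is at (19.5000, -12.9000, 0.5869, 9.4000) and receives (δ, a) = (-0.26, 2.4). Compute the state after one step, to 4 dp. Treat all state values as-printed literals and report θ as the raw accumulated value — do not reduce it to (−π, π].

(19.8914, -12.6397, 0.5244, 9.5200)

x' = 19.5000 + 9.4000·cos(0.5869)·0.05 = 19.8914
y' = -12.9000 + 9.4000·sin(0.5869)·0.05 = -12.6397
θ' = 0.5869 + (9.4000/2.0)·tan(-0.26)·0.05 = 0.5244
v' = 9.4000 + 2.4000·0.05 = 9.5200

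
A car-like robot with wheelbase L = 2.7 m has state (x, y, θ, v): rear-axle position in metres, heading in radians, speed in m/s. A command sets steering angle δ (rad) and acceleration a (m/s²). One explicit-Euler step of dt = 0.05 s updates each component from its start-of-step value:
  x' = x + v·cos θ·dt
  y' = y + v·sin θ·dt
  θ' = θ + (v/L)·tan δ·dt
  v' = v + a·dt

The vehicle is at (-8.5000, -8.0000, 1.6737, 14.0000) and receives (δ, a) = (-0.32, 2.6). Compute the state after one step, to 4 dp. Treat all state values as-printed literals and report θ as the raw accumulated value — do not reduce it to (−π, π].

(-8.5719, -7.3037, 1.5878, 14.1300)

x' = -8.5000 + 14.0000·cos(1.6737)·0.05 = -8.5719
y' = -8.0000 + 14.0000·sin(1.6737)·0.05 = -7.3037
θ' = 1.6737 + (14.0000/2.7)·tan(-0.32)·0.05 = 1.5878
v' = 14.0000 + 2.6000·0.05 = 14.1300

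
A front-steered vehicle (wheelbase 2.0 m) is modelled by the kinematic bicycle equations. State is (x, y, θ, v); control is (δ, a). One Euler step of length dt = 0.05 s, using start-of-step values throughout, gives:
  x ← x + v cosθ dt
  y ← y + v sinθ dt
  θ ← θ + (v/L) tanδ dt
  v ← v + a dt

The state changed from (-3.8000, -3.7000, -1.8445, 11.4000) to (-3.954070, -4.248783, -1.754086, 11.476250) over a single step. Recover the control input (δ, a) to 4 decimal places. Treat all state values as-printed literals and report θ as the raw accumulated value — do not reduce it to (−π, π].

δ = 0.3072, a = 1.5250

a = (v'−v)/dt = (0.076250)/0.05 = 1.5250
Δθ = θ'−θ = 0.090414;  (v·dt/L) = 11.4000·0.05/2.0 = 0.285000
tan δ = Δθ·L/(v·dt) = 0.317242  →  δ = 0.3072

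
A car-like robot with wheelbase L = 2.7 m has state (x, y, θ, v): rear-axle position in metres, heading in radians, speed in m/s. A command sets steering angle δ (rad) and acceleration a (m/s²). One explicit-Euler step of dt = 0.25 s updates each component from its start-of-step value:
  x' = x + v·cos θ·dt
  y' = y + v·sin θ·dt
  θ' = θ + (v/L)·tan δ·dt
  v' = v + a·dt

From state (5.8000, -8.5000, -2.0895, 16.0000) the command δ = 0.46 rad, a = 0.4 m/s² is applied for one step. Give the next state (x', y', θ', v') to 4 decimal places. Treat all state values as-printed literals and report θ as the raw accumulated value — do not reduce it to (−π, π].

(3.8170, -11.9739, -1.3555, 16.1000)

x' = 5.8000 + 16.0000·cos(-2.0895)·0.25 = 3.8170
y' = -8.5000 + 16.0000·sin(-2.0895)·0.25 = -11.9739
θ' = -2.0895 + (16.0000/2.7)·tan(0.46)·0.25 = -1.3555
v' = 16.0000 + 0.4000·0.25 = 16.1000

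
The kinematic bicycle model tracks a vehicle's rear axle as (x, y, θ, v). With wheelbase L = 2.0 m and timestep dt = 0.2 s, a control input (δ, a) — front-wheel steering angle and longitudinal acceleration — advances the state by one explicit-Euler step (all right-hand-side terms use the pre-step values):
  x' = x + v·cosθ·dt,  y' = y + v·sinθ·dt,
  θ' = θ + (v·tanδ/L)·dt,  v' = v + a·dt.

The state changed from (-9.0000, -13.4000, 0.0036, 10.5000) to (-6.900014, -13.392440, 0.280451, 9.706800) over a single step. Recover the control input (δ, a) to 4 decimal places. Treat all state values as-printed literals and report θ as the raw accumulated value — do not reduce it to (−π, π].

a = (v'−v)/dt = (-0.793200)/0.2 = -3.9660
Δθ = θ'−θ = 0.276851;  (v·dt/L) = 10.5000·0.2/2.0 = 1.050000
tan δ = Δθ·L/(v·dt) = 0.263668  →  δ = 0.2578

δ = 0.2578, a = -3.9660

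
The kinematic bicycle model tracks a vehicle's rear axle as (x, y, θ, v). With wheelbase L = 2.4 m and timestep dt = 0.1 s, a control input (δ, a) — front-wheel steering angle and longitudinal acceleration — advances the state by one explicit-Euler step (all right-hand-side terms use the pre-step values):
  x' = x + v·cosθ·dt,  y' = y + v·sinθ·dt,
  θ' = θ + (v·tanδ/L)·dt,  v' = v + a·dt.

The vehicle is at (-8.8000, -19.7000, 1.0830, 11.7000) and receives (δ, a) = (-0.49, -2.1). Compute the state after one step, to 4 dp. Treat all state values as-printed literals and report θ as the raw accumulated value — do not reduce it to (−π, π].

x' = -8.8000 + 11.7000·cos(1.0830)·0.1 = -8.2516
y' = -19.7000 + 11.7000·sin(1.0830)·0.1 = -18.6665
θ' = 1.0830 + (11.7000/2.4)·tan(-0.49)·0.1 = 0.8230
v' = 11.7000 − 2.1000·0.1 = 11.4900

(-8.2516, -18.6665, 0.8230, 11.4900)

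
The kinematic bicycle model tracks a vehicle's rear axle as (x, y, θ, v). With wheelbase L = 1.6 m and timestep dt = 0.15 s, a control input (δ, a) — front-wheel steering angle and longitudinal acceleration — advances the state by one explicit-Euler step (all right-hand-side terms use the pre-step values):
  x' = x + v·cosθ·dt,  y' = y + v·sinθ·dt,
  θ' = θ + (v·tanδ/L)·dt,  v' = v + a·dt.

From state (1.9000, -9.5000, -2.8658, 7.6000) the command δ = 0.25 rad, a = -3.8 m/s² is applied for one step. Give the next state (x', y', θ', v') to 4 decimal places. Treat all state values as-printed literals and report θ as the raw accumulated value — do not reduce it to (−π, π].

(0.8031, -9.8104, -2.6839, 7.0300)

x' = 1.9000 + 7.6000·cos(-2.8658)·0.15 = 0.8031
y' = -9.5000 + 7.6000·sin(-2.8658)·0.15 = -9.8104
θ' = -2.8658 + (7.6000/1.6)·tan(0.25)·0.15 = -2.6839
v' = 7.6000 − 3.8000·0.15 = 7.0300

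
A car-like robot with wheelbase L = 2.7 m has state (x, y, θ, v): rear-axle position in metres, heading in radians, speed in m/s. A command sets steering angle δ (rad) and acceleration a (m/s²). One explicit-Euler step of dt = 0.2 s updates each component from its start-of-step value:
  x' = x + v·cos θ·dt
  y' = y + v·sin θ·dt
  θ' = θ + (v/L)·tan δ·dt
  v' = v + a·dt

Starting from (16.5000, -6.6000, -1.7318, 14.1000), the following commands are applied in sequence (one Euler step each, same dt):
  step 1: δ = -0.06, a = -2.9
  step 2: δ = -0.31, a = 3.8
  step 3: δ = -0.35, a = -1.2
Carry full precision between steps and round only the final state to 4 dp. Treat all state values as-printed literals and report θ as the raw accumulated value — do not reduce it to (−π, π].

after step 1 (δ=-0.06, a=-2.9): (16.047929, -9.383529, -1.794542, 13.520000)
after step 2 (δ=-0.31, a=3.8): (15.447956, -12.020127, -2.115344, 14.280000)
after step 3 (δ=-0.35, a=-1.2): (13.968459, -14.463039, -2.501463, 14.040000)

(13.9685, -14.4630, -2.5015, 14.0400)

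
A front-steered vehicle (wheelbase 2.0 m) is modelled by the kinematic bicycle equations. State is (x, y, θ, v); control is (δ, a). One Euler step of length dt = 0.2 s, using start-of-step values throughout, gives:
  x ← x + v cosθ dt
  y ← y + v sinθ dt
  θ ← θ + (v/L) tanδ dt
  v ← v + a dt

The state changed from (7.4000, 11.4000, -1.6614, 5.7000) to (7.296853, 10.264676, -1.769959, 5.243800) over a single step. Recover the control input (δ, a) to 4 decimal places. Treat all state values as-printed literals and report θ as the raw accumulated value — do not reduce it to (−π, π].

a = (v'−v)/dt = (-0.456200)/0.2 = -2.2810
Δθ = θ'−θ = -0.108559;  (v·dt/L) = 5.7000·0.2/2.0 = 0.570000
tan δ = Δθ·L/(v·dt) = -0.190454  →  δ = -0.1882

δ = -0.1882, a = -2.2810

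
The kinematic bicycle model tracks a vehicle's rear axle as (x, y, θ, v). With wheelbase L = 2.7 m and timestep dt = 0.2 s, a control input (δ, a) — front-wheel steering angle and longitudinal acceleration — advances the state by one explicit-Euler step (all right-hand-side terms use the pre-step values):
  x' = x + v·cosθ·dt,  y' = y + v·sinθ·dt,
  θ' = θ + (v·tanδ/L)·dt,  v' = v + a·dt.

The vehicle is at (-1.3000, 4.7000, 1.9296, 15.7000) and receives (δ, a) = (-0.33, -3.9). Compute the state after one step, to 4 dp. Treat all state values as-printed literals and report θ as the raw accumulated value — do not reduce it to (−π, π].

x' = -1.3000 + 15.7000·cos(1.9296)·0.2 = -2.4026
y' = 4.7000 + 15.7000·sin(1.9296)·0.2 = 7.6400
θ' = 1.9296 + (15.7000/2.7)·tan(-0.33)·0.2 = 1.5313
v' = 15.7000 − 3.9000·0.2 = 14.9200

(-2.4026, 7.6400, 1.5313, 14.9200)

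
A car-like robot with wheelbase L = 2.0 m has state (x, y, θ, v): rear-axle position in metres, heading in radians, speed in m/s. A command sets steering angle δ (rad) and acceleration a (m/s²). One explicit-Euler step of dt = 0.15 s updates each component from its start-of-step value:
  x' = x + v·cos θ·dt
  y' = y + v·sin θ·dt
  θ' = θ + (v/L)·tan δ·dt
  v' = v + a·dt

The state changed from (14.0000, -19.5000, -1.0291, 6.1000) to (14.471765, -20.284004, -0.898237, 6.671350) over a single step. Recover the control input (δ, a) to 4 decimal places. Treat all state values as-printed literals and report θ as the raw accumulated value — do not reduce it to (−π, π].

a = (v'−v)/dt = (0.571350)/0.15 = 3.8090
Δθ = θ'−θ = 0.130863;  (v·dt/L) = 6.1000·0.15/2.0 = 0.457500
tan δ = Δθ·L/(v·dt) = 0.286039  →  δ = 0.2786

δ = 0.2786, a = 3.8090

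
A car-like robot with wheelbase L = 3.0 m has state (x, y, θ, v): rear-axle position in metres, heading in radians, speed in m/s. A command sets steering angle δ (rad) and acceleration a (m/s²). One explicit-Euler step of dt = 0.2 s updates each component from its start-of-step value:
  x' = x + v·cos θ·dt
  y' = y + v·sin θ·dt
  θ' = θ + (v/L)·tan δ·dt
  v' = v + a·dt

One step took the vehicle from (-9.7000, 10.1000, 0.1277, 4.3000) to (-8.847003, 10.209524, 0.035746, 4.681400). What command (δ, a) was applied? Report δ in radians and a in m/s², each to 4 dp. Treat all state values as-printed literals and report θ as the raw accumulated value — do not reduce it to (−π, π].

δ = -0.3104, a = 1.9070

a = (v'−v)/dt = (0.381400)/0.2 = 1.9070
Δθ = θ'−θ = -0.091954;  (v·dt/L) = 4.3000·0.2/3.0 = 0.286667
tan δ = Δθ·L/(v·dt) = -0.320770  →  δ = -0.3104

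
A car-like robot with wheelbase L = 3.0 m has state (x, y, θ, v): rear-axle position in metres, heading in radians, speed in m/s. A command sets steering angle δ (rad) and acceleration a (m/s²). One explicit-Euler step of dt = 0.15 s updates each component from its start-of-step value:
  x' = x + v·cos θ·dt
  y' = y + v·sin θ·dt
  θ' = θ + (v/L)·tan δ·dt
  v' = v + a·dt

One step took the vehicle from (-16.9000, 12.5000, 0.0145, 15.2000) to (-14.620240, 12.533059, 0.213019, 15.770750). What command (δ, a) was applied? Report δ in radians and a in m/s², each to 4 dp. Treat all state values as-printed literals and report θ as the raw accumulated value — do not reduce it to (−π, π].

a = (v'−v)/dt = (0.570750)/0.15 = 3.8050
Δθ = θ'−θ = 0.198519;  (v·dt/L) = 15.2000·0.15/3.0 = 0.760000
tan δ = Δθ·L/(v·dt) = 0.261209  →  δ = 0.2555

δ = 0.2555, a = 3.8050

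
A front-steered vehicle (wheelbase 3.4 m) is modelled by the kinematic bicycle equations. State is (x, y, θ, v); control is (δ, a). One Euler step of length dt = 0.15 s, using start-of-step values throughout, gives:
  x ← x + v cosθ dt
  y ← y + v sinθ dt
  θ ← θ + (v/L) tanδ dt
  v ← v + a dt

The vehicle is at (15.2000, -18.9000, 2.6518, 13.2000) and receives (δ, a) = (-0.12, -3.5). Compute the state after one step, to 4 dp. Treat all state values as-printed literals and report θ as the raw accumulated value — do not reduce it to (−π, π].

x' = 15.2000 + 13.2000·cos(2.6518)·0.15 = 13.4528
y' = -18.9000 + 13.2000·sin(2.6518)·0.15 = -17.9685
θ' = 2.6518 + (13.2000/3.4)·tan(-0.12)·0.15 = 2.5816
v' = 13.2000 − 3.5000·0.15 = 12.6750

(13.4528, -17.9685, 2.5816, 12.6750)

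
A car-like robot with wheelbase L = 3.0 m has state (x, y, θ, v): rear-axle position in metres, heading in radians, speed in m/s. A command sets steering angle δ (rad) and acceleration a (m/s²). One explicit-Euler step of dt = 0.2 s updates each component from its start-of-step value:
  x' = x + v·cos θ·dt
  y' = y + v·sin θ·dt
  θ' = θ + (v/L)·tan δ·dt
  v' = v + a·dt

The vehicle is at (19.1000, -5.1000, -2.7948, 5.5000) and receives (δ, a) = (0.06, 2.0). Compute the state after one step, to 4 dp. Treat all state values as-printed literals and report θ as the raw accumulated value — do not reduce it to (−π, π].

(18.0655, -5.4739, -2.7728, 5.9000)

x' = 19.1000 + 5.5000·cos(-2.7948)·0.2 = 18.0655
y' = -5.1000 + 5.5000·sin(-2.7948)·0.2 = -5.4739
θ' = -2.7948 + (5.5000/3.0)·tan(0.06)·0.2 = -2.7728
v' = 5.5000 + 2.0000·0.2 = 5.9000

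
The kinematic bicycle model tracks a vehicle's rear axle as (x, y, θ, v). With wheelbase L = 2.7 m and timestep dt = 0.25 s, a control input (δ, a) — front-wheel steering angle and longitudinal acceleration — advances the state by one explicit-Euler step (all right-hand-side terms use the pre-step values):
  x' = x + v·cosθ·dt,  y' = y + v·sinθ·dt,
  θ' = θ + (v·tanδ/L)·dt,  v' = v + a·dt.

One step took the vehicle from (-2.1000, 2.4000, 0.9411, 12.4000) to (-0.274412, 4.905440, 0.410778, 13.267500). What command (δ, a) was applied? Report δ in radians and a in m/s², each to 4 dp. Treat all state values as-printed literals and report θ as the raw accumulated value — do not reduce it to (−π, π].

δ = -0.4327, a = 3.4700

a = (v'−v)/dt = (0.867500)/0.25 = 3.4700
Δθ = θ'−θ = -0.530322;  (v·dt/L) = 12.4000·0.25/2.7 = 1.148148
tan δ = Δθ·L/(v·dt) = -0.461893  →  δ = -0.4327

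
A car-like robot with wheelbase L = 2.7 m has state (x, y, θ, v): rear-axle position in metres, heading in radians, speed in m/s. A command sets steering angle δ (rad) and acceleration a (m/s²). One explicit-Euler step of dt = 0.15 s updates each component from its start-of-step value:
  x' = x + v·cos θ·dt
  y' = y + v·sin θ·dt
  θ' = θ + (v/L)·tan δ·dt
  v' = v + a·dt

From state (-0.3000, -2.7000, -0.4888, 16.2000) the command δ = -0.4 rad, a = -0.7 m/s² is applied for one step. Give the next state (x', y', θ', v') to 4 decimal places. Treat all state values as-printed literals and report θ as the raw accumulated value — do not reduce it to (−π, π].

x' = -0.3000 + 16.2000·cos(-0.4888)·0.15 = 1.8454
y' = -2.7000 + 16.2000·sin(-0.4888)·0.15 = -3.8410
θ' = -0.4888 + (16.2000/2.7)·tan(-0.4)·0.15 = -0.8693
v' = 16.2000 − 0.7000·0.15 = 16.0950

(1.8454, -3.8410, -0.8693, 16.0950)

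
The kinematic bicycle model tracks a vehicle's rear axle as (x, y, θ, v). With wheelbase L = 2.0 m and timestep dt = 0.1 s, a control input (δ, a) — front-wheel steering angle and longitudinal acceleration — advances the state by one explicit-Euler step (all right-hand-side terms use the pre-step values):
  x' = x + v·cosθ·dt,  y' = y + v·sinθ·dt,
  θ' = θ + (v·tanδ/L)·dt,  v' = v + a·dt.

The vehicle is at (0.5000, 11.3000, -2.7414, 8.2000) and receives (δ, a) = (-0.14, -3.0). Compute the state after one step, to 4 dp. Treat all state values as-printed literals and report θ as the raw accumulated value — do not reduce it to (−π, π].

(-0.2552, 10.9805, -2.7992, 7.9000)

x' = 0.5000 + 8.2000·cos(-2.7414)·0.1 = -0.2552
y' = 11.3000 + 8.2000·sin(-2.7414)·0.1 = 10.9805
θ' = -2.7414 + (8.2000/2.0)·tan(-0.14)·0.1 = -2.7992
v' = 8.2000 − 3.0000·0.1 = 7.9000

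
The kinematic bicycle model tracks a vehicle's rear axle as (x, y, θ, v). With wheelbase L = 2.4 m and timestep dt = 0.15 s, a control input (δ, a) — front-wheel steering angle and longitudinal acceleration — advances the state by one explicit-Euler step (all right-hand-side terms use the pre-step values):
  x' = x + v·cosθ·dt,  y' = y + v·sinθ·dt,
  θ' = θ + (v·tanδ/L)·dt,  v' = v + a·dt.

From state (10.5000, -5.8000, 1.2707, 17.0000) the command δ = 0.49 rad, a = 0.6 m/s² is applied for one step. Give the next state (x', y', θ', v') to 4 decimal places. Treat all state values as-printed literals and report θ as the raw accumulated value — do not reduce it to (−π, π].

(11.2538, -3.3640, 1.8374, 17.0900)

x' = 10.5000 + 17.0000·cos(1.2707)·0.15 = 11.2538
y' = -5.8000 + 17.0000·sin(1.2707)·0.15 = -3.3640
θ' = 1.2707 + (17.0000/2.4)·tan(0.49)·0.15 = 1.8374
v' = 17.0000 + 0.6000·0.15 = 17.0900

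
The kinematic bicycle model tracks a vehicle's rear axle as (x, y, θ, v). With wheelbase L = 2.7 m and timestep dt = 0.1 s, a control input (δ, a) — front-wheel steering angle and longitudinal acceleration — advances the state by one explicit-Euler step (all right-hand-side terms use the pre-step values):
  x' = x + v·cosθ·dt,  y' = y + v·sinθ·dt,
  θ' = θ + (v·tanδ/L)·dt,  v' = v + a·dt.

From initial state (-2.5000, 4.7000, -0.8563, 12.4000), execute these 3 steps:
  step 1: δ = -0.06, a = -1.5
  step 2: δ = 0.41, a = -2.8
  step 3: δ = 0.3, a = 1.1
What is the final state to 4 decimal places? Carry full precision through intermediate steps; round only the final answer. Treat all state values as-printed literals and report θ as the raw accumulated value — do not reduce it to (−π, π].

(0.0150, 2.0572, -0.5496, 12.0800)

after step 1 (δ=-0.06, a=-1.5): (-1.687506, 3.763275, -0.883889, 12.250000)
after step 2 (δ=0.41, a=-2.8): (-0.910673, 2.816092, -0.686695, 11.970000)
after step 3 (δ=0.3, a=1.1): (0.015021, 2.057212, -0.549556, 12.080000)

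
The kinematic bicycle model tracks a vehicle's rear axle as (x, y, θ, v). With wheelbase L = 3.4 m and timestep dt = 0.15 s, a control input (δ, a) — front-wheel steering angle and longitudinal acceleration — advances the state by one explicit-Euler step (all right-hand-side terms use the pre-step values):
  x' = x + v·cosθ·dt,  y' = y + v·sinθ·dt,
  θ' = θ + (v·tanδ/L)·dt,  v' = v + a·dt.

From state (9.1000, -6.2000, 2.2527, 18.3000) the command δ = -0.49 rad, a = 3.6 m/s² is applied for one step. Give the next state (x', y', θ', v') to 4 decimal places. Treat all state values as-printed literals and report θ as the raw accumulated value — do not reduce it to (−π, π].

(7.3699, -4.0689, 1.8221, 18.8400)

x' = 9.1000 + 18.3000·cos(2.2527)·0.15 = 7.3699
y' = -6.2000 + 18.3000·sin(2.2527)·0.15 = -4.0689
θ' = 2.2527 + (18.3000/3.4)·tan(-0.49)·0.15 = 1.8221
v' = 18.3000 + 3.6000·0.15 = 18.8400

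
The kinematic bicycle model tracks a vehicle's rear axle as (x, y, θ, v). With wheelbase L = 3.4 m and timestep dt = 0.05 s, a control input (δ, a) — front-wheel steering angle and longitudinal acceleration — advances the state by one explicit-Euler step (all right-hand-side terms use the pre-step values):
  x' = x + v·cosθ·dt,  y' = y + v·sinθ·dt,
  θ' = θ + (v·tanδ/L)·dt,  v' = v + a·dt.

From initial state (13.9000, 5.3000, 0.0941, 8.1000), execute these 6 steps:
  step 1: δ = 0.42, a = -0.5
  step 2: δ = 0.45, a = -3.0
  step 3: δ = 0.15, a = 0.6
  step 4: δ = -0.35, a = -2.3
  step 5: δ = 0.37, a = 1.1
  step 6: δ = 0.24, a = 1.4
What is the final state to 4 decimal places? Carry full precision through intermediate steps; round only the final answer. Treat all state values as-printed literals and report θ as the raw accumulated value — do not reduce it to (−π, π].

after step 1 (δ=0.42, a=-0.5): (14.303208, 5.338054, 0.147295, 8.075000)
after step 2 (δ=0.45, a=-3.0): (14.702586, 5.397310, 0.204657, 7.925000)
after step 3 (δ=0.15, a=0.6): (15.090567, 5.477840, 0.222271, 7.955000)
after step 4 (δ=-0.35, a=-2.3): (15.478532, 5.565523, 0.179568, 7.840000)
after step 5 (δ=0.37, a=1.1): (15.864229, 5.635536, 0.224287, 7.895000)
after step 6 (δ=0.24, a=1.4): (16.249092, 5.723332, 0.252699, 7.965000)

(16.2491, 5.7233, 0.2527, 7.9650)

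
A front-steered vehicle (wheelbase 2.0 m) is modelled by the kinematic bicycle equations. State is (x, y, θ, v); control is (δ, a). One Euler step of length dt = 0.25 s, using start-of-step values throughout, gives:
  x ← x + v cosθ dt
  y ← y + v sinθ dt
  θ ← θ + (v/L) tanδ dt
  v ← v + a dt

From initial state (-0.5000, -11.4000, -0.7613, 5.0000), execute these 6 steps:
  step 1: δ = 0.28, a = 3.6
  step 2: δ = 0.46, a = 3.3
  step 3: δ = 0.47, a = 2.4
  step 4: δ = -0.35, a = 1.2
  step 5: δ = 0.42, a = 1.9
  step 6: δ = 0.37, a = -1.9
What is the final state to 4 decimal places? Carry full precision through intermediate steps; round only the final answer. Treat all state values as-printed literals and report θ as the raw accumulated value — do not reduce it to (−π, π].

after step 1 (δ=0.28, a=3.6): (0.404925, -12.262329, -0.581579, 5.900000)
after step 2 (δ=0.46, a=3.3): (1.637430, -13.072611, -0.216185, 6.725000)
after step 3 (δ=0.47, a=2.4): (3.279545, -13.433247, 0.210824, 7.325000)
after step 4 (δ=-0.35, a=1.2): (5.070249, -13.050030, -0.123405, 7.625000)
after step 5 (δ=0.42, a=1.9): (6.962002, -13.284675, 0.302234, 8.100000)
after step 6 (δ=0.37, a=-1.9): (8.895217, -12.681926, 0.694945, 7.625000)

(8.8952, -12.6819, 0.6949, 7.6250)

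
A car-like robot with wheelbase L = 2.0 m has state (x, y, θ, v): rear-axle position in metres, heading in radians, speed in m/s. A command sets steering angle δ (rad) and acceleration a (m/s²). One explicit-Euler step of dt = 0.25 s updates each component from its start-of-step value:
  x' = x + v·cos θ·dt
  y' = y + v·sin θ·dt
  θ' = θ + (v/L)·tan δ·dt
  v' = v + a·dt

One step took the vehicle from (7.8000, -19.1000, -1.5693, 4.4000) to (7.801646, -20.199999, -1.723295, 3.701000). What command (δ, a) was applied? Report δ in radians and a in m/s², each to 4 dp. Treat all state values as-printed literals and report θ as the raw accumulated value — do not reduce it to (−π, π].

a = (v'−v)/dt = (-0.699000)/0.25 = -2.7960
Δθ = θ'−θ = -0.153995;  (v·dt/L) = 4.4000·0.25/2.0 = 0.550000
tan δ = Δθ·L/(v·dt) = -0.279991  →  δ = -0.2730

δ = -0.2730, a = -2.7960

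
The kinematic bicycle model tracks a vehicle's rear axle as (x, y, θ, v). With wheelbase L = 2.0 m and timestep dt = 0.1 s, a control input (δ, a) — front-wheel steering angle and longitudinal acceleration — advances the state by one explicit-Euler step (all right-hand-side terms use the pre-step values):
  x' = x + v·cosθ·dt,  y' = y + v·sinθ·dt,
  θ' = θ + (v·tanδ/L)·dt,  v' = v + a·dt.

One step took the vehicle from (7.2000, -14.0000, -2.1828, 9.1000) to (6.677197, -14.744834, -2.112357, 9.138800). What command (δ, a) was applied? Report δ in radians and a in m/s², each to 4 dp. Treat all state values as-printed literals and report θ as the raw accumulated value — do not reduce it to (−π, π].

a = (v'−v)/dt = (0.038800)/0.1 = 0.3880
Δθ = θ'−θ = 0.070443;  (v·dt/L) = 9.1000·0.1/2.0 = 0.455000
tan δ = Δθ·L/(v·dt) = 0.154820  →  δ = 0.1536

δ = 0.1536, a = 0.3880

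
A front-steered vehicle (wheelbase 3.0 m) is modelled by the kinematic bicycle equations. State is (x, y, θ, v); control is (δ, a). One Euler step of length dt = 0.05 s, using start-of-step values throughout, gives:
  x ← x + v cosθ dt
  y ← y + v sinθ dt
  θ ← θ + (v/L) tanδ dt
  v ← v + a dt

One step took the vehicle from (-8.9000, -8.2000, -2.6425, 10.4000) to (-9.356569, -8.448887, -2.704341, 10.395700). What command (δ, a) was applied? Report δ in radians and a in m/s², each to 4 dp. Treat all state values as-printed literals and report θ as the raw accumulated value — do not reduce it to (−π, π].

δ = -0.3427, a = -0.0860

a = (v'−v)/dt = (-0.004300)/0.05 = -0.0860
Δθ = θ'−θ = -0.061841;  (v·dt/L) = 10.4000·0.05/3.0 = 0.173333
tan δ = Δθ·L/(v·dt) = -0.356775  →  δ = -0.3427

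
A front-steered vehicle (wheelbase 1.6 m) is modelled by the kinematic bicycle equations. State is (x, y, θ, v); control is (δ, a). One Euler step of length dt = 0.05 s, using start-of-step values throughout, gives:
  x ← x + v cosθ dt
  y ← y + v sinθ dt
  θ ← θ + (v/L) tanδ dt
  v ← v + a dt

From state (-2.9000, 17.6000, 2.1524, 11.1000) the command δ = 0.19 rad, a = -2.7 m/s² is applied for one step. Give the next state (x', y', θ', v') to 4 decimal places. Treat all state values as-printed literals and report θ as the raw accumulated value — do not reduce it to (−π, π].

x' = -2.9000 + 11.1000·cos(2.1524)·0.05 = -3.2049
y' = 17.6000 + 11.1000·sin(2.1524)·0.05 = 18.0637
θ' = 2.1524 + (11.1000/1.6)·tan(0.19)·0.05 = 2.2191
v' = 11.1000 − 2.7000·0.05 = 10.9650

(-3.2049, 18.0637, 2.2191, 10.9650)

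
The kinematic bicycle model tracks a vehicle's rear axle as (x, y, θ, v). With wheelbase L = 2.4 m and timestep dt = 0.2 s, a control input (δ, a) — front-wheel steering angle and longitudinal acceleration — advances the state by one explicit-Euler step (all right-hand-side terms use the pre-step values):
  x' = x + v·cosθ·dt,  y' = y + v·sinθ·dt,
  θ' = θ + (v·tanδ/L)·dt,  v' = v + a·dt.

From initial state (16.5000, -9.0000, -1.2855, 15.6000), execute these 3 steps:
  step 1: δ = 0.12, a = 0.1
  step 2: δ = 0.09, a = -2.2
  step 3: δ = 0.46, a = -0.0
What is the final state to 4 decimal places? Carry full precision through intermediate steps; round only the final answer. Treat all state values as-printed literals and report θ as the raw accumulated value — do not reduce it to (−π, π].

(20.3260, -17.3906, -0.3845, 15.1800)

after step 1 (δ=0.12, a=0.1): (17.378098, -11.993884, -1.128747, 15.620000)
after step 2 (δ=0.09, a=-2.2): (18.714523, -14.817595, -1.011280, 15.180000)
after step 3 (δ=0.46, a=-0.0): (20.325961, -17.390641, -0.384537, 15.180000)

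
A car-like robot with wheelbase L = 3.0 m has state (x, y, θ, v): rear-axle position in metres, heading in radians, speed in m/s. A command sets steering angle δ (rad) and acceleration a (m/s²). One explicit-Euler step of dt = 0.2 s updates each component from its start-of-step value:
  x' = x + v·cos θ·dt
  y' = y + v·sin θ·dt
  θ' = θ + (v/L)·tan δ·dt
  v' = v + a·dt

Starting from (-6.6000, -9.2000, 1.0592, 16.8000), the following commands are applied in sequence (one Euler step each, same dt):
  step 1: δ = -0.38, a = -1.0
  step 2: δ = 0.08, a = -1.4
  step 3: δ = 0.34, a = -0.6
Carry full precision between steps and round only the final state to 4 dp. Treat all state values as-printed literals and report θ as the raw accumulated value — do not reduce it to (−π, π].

after step 1 (δ=-0.38, a=-1.0): (-4.955045, -6.270201, 0.611858, 16.600000)
after step 2 (δ=0.08, a=-1.4): (-2.237352, -4.363229, 0.700580, 16.320000)
after step 3 (δ=0.34, a=-0.6): (0.257872, -2.259053, 1.085446, 16.200000)

(0.2579, -2.2591, 1.0854, 16.2000)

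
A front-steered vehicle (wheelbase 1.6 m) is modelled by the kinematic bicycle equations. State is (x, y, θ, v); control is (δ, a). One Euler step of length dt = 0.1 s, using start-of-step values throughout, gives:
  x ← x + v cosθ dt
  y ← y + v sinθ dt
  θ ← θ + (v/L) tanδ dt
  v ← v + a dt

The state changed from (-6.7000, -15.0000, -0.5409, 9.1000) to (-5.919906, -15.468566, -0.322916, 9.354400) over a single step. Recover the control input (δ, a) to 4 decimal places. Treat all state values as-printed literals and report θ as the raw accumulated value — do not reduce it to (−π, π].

δ = 0.3660, a = 2.5440

a = (v'−v)/dt = (0.254400)/0.1 = 2.5440
Δθ = θ'−θ = 0.217984;  (v·dt/L) = 9.1000·0.1/1.6 = 0.568750
tan δ = Δθ·L/(v·dt) = 0.383269  →  δ = 0.3660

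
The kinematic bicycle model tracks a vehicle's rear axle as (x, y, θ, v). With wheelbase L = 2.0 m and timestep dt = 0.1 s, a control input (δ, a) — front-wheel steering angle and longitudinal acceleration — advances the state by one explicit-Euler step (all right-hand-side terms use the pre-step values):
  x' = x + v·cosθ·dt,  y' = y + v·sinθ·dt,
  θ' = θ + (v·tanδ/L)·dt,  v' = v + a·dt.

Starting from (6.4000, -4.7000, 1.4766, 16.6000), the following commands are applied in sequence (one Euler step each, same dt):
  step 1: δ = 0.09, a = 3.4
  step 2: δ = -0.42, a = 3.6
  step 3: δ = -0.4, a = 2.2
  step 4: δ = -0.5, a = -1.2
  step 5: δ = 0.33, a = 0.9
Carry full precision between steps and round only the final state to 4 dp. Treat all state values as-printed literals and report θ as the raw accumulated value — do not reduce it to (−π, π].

after step 1 (δ=0.09, a=3.4): (6.556135, -3.047359, 1.551502, 16.940000)
after step 2 (δ=-0.42, a=3.6): (6.588817, -1.353674, 1.173255, 17.300000)
after step 3 (δ=-0.4, a=2.2): (7.258590, 0.241413, 0.807539, 17.520000)
after step 4 (δ=-0.5, a=-1.2): (8.469710, 1.507388, 0.328978, 17.400000)
after step 5 (δ=0.33, a=0.9): (10.116399, 2.069540, 0.626975, 17.490000)

(10.1164, 2.0695, 0.6270, 17.4900)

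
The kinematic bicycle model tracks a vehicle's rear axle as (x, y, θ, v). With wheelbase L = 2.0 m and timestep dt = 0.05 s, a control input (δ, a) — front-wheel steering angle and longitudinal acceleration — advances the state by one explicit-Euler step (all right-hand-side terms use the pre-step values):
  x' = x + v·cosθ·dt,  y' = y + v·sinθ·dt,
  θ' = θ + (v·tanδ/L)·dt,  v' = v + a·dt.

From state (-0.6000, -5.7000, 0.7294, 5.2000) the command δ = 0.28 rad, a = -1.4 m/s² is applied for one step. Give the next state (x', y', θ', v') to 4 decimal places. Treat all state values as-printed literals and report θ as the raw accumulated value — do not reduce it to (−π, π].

(-0.4062, -5.5267, 0.7668, 5.1300)

x' = -0.6000 + 5.2000·cos(0.7294)·0.05 = -0.4062
y' = -5.7000 + 5.2000·sin(0.7294)·0.05 = -5.5267
θ' = 0.7294 + (5.2000/2.0)·tan(0.28)·0.05 = 0.7668
v' = 5.2000 − 1.4000·0.05 = 5.1300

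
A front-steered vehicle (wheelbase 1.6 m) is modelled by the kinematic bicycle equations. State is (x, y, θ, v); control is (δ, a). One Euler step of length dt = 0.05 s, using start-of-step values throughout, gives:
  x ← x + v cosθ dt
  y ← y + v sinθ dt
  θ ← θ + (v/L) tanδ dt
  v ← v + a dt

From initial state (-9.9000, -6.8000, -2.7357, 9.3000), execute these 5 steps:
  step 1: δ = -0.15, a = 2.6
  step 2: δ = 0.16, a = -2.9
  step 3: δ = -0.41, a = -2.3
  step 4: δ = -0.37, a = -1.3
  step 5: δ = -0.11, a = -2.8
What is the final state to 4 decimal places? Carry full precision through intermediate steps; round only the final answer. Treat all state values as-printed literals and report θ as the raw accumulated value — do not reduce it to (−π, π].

after step 1 (δ=-0.15, a=2.6): (-10.327219, -6.983600, -2.779624, 9.430000)
after step 2 (δ=0.16, a=-2.9): (-10.768166, -7.150566, -2.732067, 9.285000)
after step 3 (δ=-0.41, a=-2.3): (-11.194027, -7.335418, -2.858178, 9.170000)
after step 4 (δ=-0.37, a=-1.3): (-11.634236, -7.463631, -2.969325, 9.105000)
after step 5 (δ=-0.11, a=-2.8): (-12.082748, -7.541669, -3.000750, 8.965000)

(-12.0827, -7.5417, -3.0008, 8.9650)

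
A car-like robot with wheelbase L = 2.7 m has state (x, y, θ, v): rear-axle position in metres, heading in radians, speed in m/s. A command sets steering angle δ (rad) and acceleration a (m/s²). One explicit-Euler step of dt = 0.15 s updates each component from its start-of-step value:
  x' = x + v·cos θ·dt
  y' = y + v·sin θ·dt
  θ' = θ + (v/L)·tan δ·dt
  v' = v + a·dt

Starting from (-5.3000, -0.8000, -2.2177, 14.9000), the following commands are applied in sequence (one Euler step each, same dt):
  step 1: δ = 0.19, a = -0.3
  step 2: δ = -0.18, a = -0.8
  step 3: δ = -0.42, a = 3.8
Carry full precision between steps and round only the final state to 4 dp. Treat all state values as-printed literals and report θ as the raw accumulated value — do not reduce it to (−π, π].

after step 1 (δ=0.19, a=-0.3): (-6.647076, -2.583427, -2.058502, 14.855000)
after step 2 (δ=-0.18, a=-0.8): (-7.691234, -4.551886, -2.208677, 14.735000)
after step 3 (δ=-0.42, a=3.8): (-9.007426, -6.327511, -2.574247, 15.305000)

(-9.0074, -6.3275, -2.5742, 15.3050)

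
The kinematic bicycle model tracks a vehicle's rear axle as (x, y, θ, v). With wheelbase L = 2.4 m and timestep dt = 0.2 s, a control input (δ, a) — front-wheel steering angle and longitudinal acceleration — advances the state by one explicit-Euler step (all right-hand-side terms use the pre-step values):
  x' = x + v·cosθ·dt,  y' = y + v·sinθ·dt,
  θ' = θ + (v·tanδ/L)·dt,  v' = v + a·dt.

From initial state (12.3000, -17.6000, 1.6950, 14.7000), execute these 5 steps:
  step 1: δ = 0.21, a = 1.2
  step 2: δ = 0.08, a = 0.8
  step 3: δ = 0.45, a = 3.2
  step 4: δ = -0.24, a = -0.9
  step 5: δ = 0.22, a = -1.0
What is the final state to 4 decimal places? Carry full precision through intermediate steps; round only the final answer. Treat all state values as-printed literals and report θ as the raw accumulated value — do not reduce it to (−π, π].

(4.4383, -5.5647, 2.6327, 15.3600)

after step 1 (δ=0.21, a=1.2): (11.935779, -14.682648, 1.956099, 14.940000)
after step 2 (δ=0.08, a=0.8): (10.812769, -11.913715, 2.055913, 15.100000)
after step 3 (δ=0.45, a=3.2): (9.404509, -9.242160, 2.663757, 15.740000)
after step 4 (δ=-0.24, a=-0.9): (6.609110, -7.794525, 2.342770, 15.560000)
after step 5 (δ=0.22, a=-1.0): (4.438332, -5.564667, 2.632730, 15.360000)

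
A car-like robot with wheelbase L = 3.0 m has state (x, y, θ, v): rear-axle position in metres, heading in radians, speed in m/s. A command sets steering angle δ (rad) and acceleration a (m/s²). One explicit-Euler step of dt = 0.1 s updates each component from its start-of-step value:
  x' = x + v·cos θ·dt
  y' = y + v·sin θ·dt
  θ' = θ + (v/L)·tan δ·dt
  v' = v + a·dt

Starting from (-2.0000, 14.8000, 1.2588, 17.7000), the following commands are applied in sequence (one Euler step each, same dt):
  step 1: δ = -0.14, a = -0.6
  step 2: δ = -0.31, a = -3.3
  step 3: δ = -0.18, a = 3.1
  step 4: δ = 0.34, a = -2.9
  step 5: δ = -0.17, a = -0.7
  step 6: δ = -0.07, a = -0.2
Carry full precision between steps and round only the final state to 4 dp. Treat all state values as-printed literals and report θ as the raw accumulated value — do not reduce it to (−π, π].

after step 1 (δ=-0.14, a=-0.6): (-1.456682, 16.484549, 1.175656, 17.640000)
after step 2 (δ=-0.31, a=-3.3): (-0.777652, 18.112620, 0.987304, 17.310000)
after step 3 (δ=-0.18, a=3.1): (0.176029, 19.557214, 0.882307, 17.620000)
after step 4 (δ=0.34, a=-2.9): (1.295553, 20.917843, 1.090069, 17.330000)
after step 5 (δ=-0.17, a=-0.7): (2.096935, 22.454422, 0.990908, 17.260000)
after step 6 (δ=-0.07, a=-0.2): (3.042663, 23.898263, 0.950569, 17.240000)

(3.0427, 23.8983, 0.9506, 17.2400)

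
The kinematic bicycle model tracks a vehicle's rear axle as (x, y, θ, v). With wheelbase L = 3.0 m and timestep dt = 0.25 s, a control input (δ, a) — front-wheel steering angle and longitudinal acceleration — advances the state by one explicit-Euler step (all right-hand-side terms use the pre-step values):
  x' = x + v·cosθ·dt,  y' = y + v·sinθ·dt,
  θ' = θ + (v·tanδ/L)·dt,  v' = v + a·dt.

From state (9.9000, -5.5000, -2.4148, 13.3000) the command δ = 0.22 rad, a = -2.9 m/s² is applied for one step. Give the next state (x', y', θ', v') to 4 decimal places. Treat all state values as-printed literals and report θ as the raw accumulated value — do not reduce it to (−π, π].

(7.4152, -7.7094, -2.1670, 12.5750)

x' = 9.9000 + 13.3000·cos(-2.4148)·0.25 = 7.4152
y' = -5.5000 + 13.3000·sin(-2.4148)·0.25 = -7.7094
θ' = -2.4148 + (13.3000/3.0)·tan(0.22)·0.25 = -2.1670
v' = 13.3000 − 2.9000·0.25 = 12.5750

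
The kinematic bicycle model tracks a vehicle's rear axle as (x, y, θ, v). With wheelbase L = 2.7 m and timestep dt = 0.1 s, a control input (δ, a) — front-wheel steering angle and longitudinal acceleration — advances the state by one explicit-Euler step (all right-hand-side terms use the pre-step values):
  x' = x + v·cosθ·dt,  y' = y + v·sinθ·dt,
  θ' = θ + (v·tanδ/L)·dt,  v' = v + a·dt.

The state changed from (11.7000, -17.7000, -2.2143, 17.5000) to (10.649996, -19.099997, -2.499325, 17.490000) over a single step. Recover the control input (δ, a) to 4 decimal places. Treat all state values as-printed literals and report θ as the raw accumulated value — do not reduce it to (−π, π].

δ = -0.4143, a = -0.1000

a = (v'−v)/dt = (-0.010000)/0.1 = -0.1000
Δθ = θ'−θ = -0.285025;  (v·dt/L) = 17.5000·0.1/2.7 = 0.648148
tan δ = Δθ·L/(v·dt) = -0.439753  →  δ = -0.4143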